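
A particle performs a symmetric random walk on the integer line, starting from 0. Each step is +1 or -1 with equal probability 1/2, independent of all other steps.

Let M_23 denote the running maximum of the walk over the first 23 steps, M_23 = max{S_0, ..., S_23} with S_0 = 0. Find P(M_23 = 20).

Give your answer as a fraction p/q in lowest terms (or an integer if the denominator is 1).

Answer: 23/8388608

Derivation:
Let M_23 = max(S_0,...,S_23). Use the reflection principle: for j ≥ 1, #{paths with M_23 ≥ j} = #{S_23 ≥ j} + #{S_23 ≥ j+1}.
By reflection, #{M_23 ≥ 20} = #{S_23 ≥ 20} + #{S_23 ≥ 21} = 24 + 24 = 48.
#{M_23 ≥ 21} = #{S_23 ≥ 21} + #{S_23 ≥ 22} = 24 + 1 = 25.
#{M_23 = 20} = 48 - 25 = 23.
P(M_23 = 20) = 23/8388608 = 23/8388608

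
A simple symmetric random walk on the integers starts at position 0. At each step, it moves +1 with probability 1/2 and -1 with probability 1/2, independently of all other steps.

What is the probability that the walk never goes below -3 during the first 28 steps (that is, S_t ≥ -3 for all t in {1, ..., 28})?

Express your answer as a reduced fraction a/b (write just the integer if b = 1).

Let f(t,s) = #length-t paths at position s with S_1..S_t all ≥ -3.
f(t,s) = f(t-1,s-1) + f(t-1,s+1) for s ≥ -3; f(t,s) = 0 for s < -3.
t=0: f(0,0)=1
t=1: f(1,-1)=1 f(1,1)=1
t=2: f(2,-2)=1 f(2,0)=2 f(2,2)=1
t=3: f(3,-3)=1 f(3,-1)=3 f(3,1)=3 f(3,3)=1
t=4: f(4,-2)=4 f(4,0)=6 f(4,2)=4 f(4,4)=1
t=5: f(5,-3)=4 f(5,-1)=10 f(5,1)=10 f(5,3)=5 f(5,5)=1
t=6: f(6,-2)=14 f(6,0)=20 f(6,2)=15 f(6,4)=6 f(6,6)=1
t=7: f(7,-3)=14 f(7,-1)=34 f(7,1)=35 f(7,3)=21 f(7,5)=7 f(7,7)=1
t=8: f(8,-2)=48 f(8,0)=69 f(8,2)=56 f(8,4)=28 f(8,6)=8 f(8,8)=1
t=9: f(9,-3)=48 f(9,-1)=117 f(9,1)=125 f(9,3)=84 f(9,5)=36 f(9,7)=9 f(9,9)=1
t=10: f(10,-2)=165 f(10,0)=242 f(10,2)=209 f(10,4)=120 f(10,6)=45 f(10,8)=10 f(10,10)=1
t=11: f(11,-3)=165 f(11,-1)=407 f(11,1)=451 f(11,3)=329 f(11,5)=165 f(11,7)=55 f(11,9)=11 f(11,11)=1
t=12: f(12,-2)=572 f(12,0)=858 f(12,2)=780 f(12,4)=494 f(12,6)=220 f(12,8)=66 f(12,10)=12 f(12,12)=1
t=13: f(13,-3)=572 f(13,-1)=1430 f(13,1)=1638 f(13,3)=1274 f(13,5)=714 f(13,7)=286 f(13,9)=78 f(13,11)=13 f(13,13)=1
t=14: f(14,-2)=2002 f(14,0)=3068 f(14,2)=2912 f(14,4)=1988 f(14,6)=1000 f(14,8)=364 f(14,10)=91 f(14,12)=14 f(14,14)=1
t=15: f(15,-3)=2002 f(15,-1)=5070 f(15,1)=5980 f(15,3)=4900 f(15,5)=2988 f(15,7)=1364 f(15,9)=455 f(15,11)=105 f(15,13)=15 f(15,15)=1
t=16: f(16,-2)=7072 f(16,0)=11050 f(16,2)=10880 f(16,4)=7888 f(16,6)=4352 f(16,8)=1819 f(16,10)=560 f(16,12)=120 f(16,14)=16 f(16,16)=1
t=17: f(17,-3)=7072 f(17,-1)=18122 f(17,1)=21930 f(17,3)=18768 f(17,5)=12240 f(17,7)=6171 f(17,9)=2379 f(17,11)=680 f(17,13)=136 f(17,15)=17 f(17,17)=1
t=18: f(18,-2)=25194 f(18,0)=40052 f(18,2)=40698 f(18,4)=31008 f(18,6)=18411 f(18,8)=8550 f(18,10)=3059 f(18,12)=816 f(18,14)=153 f(18,16)=18 f(18,18)=1
t=19: f(19,-3)=25194 f(19,-1)=65246 f(19,1)=80750 f(19,3)=71706 f(19,5)=49419 f(19,7)=26961 f(19,9)=11609 f(19,11)=3875 f(19,13)=969 f(19,15)=171 f(19,17)=19 f(19,19)=1
t=20: f(20,-2)=90440 f(20,0)=145996 f(20,2)=152456 f(20,4)=121125 f(20,6)=76380 f(20,8)=38570 f(20,10)=15484 f(20,12)=4844 f(20,14)=1140 f(20,16)=190 f(20,18)=20 f(20,20)=1
t=21: f(21,-3)=90440 f(21,-1)=236436 f(21,1)=298452 f(21,3)=273581 f(21,5)=197505 f(21,7)=114950 f(21,9)=54054 f(21,11)=20328 f(21,13)=5984 f(21,15)=1330 f(21,17)=210 f(21,19)=21 f(21,21)=1
t=22: f(22,-2)=326876 f(22,0)=534888 f(22,2)=572033 f(22,4)=471086 f(22,6)=312455 f(22,8)=169004 f(22,10)=74382 f(22,12)=26312 f(22,14)=7314 f(22,16)=1540 f(22,18)=231 f(22,20)=22 f(22,22)=1
t=23: f(23,-3)=326876 f(23,-1)=861764 f(23,1)=1106921 f(23,3)=1043119 f(23,5)=783541 f(23,7)=481459 f(23,9)=243386 f(23,11)=100694 f(23,13)=33626 f(23,15)=8854 f(23,17)=1771 f(23,19)=253 f(23,21)=23 f(23,23)=1
t=24: f(24,-2)=1188640 f(24,0)=1968685 f(24,2)=2150040 f(24,4)=1826660 f(24,6)=1265000 f(24,8)=724845 f(24,10)=344080 f(24,12)=134320 f(24,14)=42480 f(24,16)=10625 f(24,18)=2024 f(24,20)=276 f(24,22)=24 f(24,24)=1
t=25: f(25,-3)=1188640 f(25,-1)=3157325 f(25,1)=4118725 f(25,3)=3976700 f(25,5)=3091660 f(25,7)=1989845 f(25,9)=1068925 f(25,11)=478400 f(25,13)=176800 f(25,15)=53105 f(25,17)=12649 f(25,19)=2300 f(25,21)=300 f(25,23)=25 f(25,25)=1
t=26: f(26,-2)=4345965 f(26,0)=7276050 f(26,2)=8095425 f(26,4)=7068360 f(26,6)=5081505 f(26,8)=3058770 f(26,10)=1547325 f(26,12)=655200 f(26,14)=229905 f(26,16)=65754 f(26,18)=14949 f(26,20)=2600 f(26,22)=325 f(26,24)=26 f(26,26)=1
t=27: f(27,-3)=4345965 f(27,-1)=11622015 f(27,1)=15371475 f(27,3)=15163785 f(27,5)=12149865 f(27,7)=8140275 f(27,9)=4606095 f(27,11)=2202525 f(27,13)=885105 f(27,15)=295659 f(27,17)=80703 f(27,19)=17549 f(27,21)=2925 f(27,23)=351 f(27,25)=27 f(27,27)=1
t=28: f(28,-2)=15967980 f(28,0)=26993490 f(28,2)=30535260 f(28,4)=27313650 f(28,6)=20290140 f(28,8)=12746370 f(28,10)=6808620 f(28,12)=3087630 f(28,14)=1180764 f(28,16)=376362 f(28,18)=98252 f(28,20)=20474 f(28,22)=3276 f(28,24)=378 f(28,26)=28 f(28,28)=1
Σ_s f(28,s) = 145422675
P = 145422675/268435456 = 145422675/268435456

Answer: 145422675/268435456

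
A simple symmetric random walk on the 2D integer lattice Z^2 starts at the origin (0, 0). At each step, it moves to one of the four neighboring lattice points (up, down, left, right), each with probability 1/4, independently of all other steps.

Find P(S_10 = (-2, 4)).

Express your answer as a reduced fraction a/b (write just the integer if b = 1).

Answer: 4725/524288

Derivation:
Let h be the number of horizontal steps (so 10-h are vertical). To end at (-2,4) need (h-2)/2 right-steps and ((10-h)+4)/2 up-steps.
Sum over h with 2 ≤ h ≤ 6, h ≡ 0 (mod 2), 10-h ≡ 0 (mod 2):
h=2: C(10,2)·C(2,0)·C(8,6) = 45·1·28 = 1260
h=4: C(10,4)·C(4,1)·C(6,5) = 210·4·6 = 5040
h=6: C(10,6)·C(6,2)·C(4,4) = 210·15·1 = 3150
Total favorable: 9450
Total paths: 4^10 = 1048576
P = 9450/1048576 = 4725/524288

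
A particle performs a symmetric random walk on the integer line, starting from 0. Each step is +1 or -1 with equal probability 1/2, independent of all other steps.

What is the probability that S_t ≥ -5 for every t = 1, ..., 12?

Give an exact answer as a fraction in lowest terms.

Answer: 1859/2048

Derivation:
Let f(t,s) = #length-t paths at position s with S_1..S_t all ≥ -5.
f(t,s) = f(t-1,s-1) + f(t-1,s+1) for s ≥ -5; f(t,s) = 0 for s < -5.
t=0: f(0,0)=1
t=1: f(1,-1)=1 f(1,1)=1
t=2: f(2,-2)=1 f(2,0)=2 f(2,2)=1
t=3: f(3,-3)=1 f(3,-1)=3 f(3,1)=3 f(3,3)=1
t=4: f(4,-4)=1 f(4,-2)=4 f(4,0)=6 f(4,2)=4 f(4,4)=1
t=5: f(5,-5)=1 f(5,-3)=5 f(5,-1)=10 f(5,1)=10 f(5,3)=5 f(5,5)=1
t=6: f(6,-4)=6 f(6,-2)=15 f(6,0)=20 f(6,2)=15 f(6,4)=6 f(6,6)=1
t=7: f(7,-5)=6 f(7,-3)=21 f(7,-1)=35 f(7,1)=35 f(7,3)=21 f(7,5)=7 f(7,7)=1
t=8: f(8,-4)=27 f(8,-2)=56 f(8,0)=70 f(8,2)=56 f(8,4)=28 f(8,6)=8 f(8,8)=1
t=9: f(9,-5)=27 f(9,-3)=83 f(9,-1)=126 f(9,1)=126 f(9,3)=84 f(9,5)=36 f(9,7)=9 f(9,9)=1
t=10: f(10,-4)=110 f(10,-2)=209 f(10,0)=252 f(10,2)=210 f(10,4)=120 f(10,6)=45 f(10,8)=10 f(10,10)=1
t=11: f(11,-5)=110 f(11,-3)=319 f(11,-1)=461 f(11,1)=462 f(11,3)=330 f(11,5)=165 f(11,7)=55 f(11,9)=11 f(11,11)=1
t=12: f(12,-4)=429 f(12,-2)=780 f(12,0)=923 f(12,2)=792 f(12,4)=495 f(12,6)=220 f(12,8)=66 f(12,10)=12 f(12,12)=1
Σ_s f(12,s) = 3718
P = 3718/4096 = 1859/2048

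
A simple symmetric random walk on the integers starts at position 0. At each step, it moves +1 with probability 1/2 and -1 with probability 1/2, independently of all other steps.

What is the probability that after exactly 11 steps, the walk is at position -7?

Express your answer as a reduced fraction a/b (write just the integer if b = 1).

To reach position -7 after 11 steps: need 2 steps of +1 and 9 of -1.
Favorable paths: C(11,2) = 55
Total paths: 2^11 = 2048
P = 55/2048 = 55/2048

Answer: 55/2048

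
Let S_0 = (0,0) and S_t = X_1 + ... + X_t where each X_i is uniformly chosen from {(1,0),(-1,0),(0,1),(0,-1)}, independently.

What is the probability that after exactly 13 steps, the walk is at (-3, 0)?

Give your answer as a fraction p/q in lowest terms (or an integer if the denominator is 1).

Let h be the number of horizontal steps (so 13-h are vertical). To end at (-3,0) need (h-3)/2 right-steps and ((13-h)+0)/2 up-steps.
Sum over h with 3 ≤ h ≤ 13, h ≡ 1 (mod 2), 13-h ≡ 0 (mod 2):
h=3: C(13,3)·C(3,0)·C(10,5) = 286·1·252 = 72072
h=5: C(13,5)·C(5,1)·C(8,4) = 1287·5·70 = 450450
h=7: C(13,7)·C(7,2)·C(6,3) = 1716·21·20 = 720720
h=9: C(13,9)·C(9,3)·C(4,2) = 715·84·6 = 360360
h=11: C(13,11)·C(11,4)·C(2,1) = 78·330·2 = 51480
h=13: C(13,13)·C(13,5)·C(0,0) = 1·1287·1 = 1287
Total favorable: 1656369
Total paths: 4^13 = 67108864
P = 1656369/67108864 = 1656369/67108864

Answer: 1656369/67108864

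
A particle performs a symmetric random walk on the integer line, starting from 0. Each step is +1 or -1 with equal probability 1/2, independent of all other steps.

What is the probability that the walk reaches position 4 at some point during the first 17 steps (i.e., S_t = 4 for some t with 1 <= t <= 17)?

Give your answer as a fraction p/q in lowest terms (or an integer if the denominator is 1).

Answer: 10889/32768

Derivation:
Count via complement. Let g(t,s) = #length-t paths at position s with S_1..S_t all ≠ 4.
g(t,s) = g(t-1,s-1) + g(t-1,s+1) for s ≠ 4; g(t,4) = 0.
t=0: g(0,0)=1
t=1: g(1,-1)=1 g(1,1)=1
t=2: g(2,-2)=1 g(2,0)=2 g(2,2)=1
t=3: g(3,-3)=1 g(3,-1)=3 g(3,1)=3 g(3,3)=1
t=4: g(4,-4)=1 g(4,-2)=4 g(4,0)=6 g(4,2)=4
t=5: g(5,-5)=1 g(5,-3)=5 g(5,-1)=10 g(5,1)=10 g(5,3)=4
t=6: g(6,-6)=1 g(6,-4)=6 g(6,-2)=15 g(6,0)=20 g(6,2)=14
t=7: g(7,-7)=1 g(7,-5)=7 g(7,-3)=21 g(7,-1)=35 g(7,1)=34 g(7,3)=14
t=8: g(8,-8)=1 g(8,-6)=8 g(8,-4)=28 g(8,-2)=56 g(8,0)=69 g(8,2)=48
t=9: g(9,-9)=1 g(9,-7)=9 g(9,-5)=36 g(9,-3)=84 g(9,-1)=125 g(9,1)=117 g(9,3)=48
t=10: g(10,-10)=1 g(10,-8)=10 g(10,-6)=45 g(10,-4)=120 g(10,-2)=209 g(10,0)=242 g(10,2)=165
t=11: g(11,-11)=1 g(11,-9)=11 g(11,-7)=55 g(11,-5)=165 g(11,-3)=329 g(11,-1)=451 g(11,1)=407 g(11,3)=165
t=12: g(12,-12)=1 g(12,-10)=12 g(12,-8)=66 g(12,-6)=220 g(12,-4)=494 g(12,-2)=780 g(12,0)=858 g(12,2)=572
t=13: g(13,-13)=1 g(13,-11)=13 g(13,-9)=78 g(13,-7)=286 g(13,-5)=714 g(13,-3)=1274 g(13,-1)=1638 g(13,1)=1430 g(13,3)=572
t=14: g(14,-14)=1 g(14,-12)=14 g(14,-10)=91 g(14,-8)=364 g(14,-6)=1000 g(14,-4)=1988 g(14,-2)=2912 g(14,0)=3068 g(14,2)=2002
t=15: g(15,-15)=1 g(15,-13)=15 g(15,-11)=105 g(15,-9)=455 g(15,-7)=1364 g(15,-5)=2988 g(15,-3)=4900 g(15,-1)=5980 g(15,1)=5070 g(15,3)=2002
t=16: g(16,-16)=1 g(16,-14)=16 g(16,-12)=120 g(16,-10)=560 g(16,-8)=1819 g(16,-6)=4352 g(16,-4)=7888 g(16,-2)=10880 g(16,0)=11050 g(16,2)=7072
t=17: g(17,-17)=1 g(17,-15)=17 g(17,-13)=136 g(17,-11)=680 g(17,-9)=2379 g(17,-7)=6171 g(17,-5)=12240 g(17,-3)=18768 g(17,-1)=21930 g(17,1)=18122 g(17,3)=7072
Paths never hitting 4: Σ_s g(17,s) = 87516
Paths hitting 4: 2^17 - 87516 = 43556
P = 43556/131072 = 10889/32768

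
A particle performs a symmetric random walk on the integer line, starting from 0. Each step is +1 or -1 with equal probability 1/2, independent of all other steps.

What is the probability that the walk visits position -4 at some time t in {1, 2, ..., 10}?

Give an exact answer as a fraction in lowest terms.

Count via complement. Let g(t,s) = #length-t paths at position s with S_1..S_t all ≠ -4.
g(t,s) = g(t-1,s-1) + g(t-1,s+1) for s ≠ -4; g(t,-4) = 0.
t=0: g(0,0)=1
t=1: g(1,-1)=1 g(1,1)=1
t=2: g(2,-2)=1 g(2,0)=2 g(2,2)=1
t=3: g(3,-3)=1 g(3,-1)=3 g(3,1)=3 g(3,3)=1
t=4: g(4,-2)=4 g(4,0)=6 g(4,2)=4 g(4,4)=1
t=5: g(5,-3)=4 g(5,-1)=10 g(5,1)=10 g(5,3)=5 g(5,5)=1
t=6: g(6,-2)=14 g(6,0)=20 g(6,2)=15 g(6,4)=6 g(6,6)=1
t=7: g(7,-3)=14 g(7,-1)=34 g(7,1)=35 g(7,3)=21 g(7,5)=7 g(7,7)=1
t=8: g(8,-2)=48 g(8,0)=69 g(8,2)=56 g(8,4)=28 g(8,6)=8 g(8,8)=1
t=9: g(9,-3)=48 g(9,-1)=117 g(9,1)=125 g(9,3)=84 g(9,5)=36 g(9,7)=9 g(9,9)=1
t=10: g(10,-2)=165 g(10,0)=242 g(10,2)=209 g(10,4)=120 g(10,6)=45 g(10,8)=10 g(10,10)=1
Paths never hitting -4: Σ_s g(10,s) = 792
Paths hitting -4: 2^10 - 792 = 232
P = 232/1024 = 29/128

Answer: 29/128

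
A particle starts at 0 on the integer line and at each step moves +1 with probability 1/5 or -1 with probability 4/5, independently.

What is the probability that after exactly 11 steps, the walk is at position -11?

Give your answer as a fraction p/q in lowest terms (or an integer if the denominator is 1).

Answer: 4194304/48828125

Derivation:
To reach position -11 after 11 steps: need 0 steps of +1 and 11 steps of -1.
Number of such sequences: C(11,0) = 1
Each has probability (1/5)^0 · (4/5)^11 = 4194304/48828125
P = 1 · 4194304/48828125 = 4194304/48828125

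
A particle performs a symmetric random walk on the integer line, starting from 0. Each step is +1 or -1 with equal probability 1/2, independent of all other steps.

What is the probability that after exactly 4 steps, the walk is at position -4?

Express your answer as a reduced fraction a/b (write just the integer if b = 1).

To reach position -4 after 4 steps: need 0 steps of +1 and 4 of -1.
Favorable paths: C(4,0) = 1
Total paths: 2^4 = 16
P = 1/16 = 1/16

Answer: 1/16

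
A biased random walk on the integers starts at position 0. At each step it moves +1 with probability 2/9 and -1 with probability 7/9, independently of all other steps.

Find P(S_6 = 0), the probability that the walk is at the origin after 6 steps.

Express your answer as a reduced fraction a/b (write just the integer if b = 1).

To be at 0 after 6 steps: need exactly 3 steps of +1 and 3 of -1.
Number of such sequences: C(6,3) = 20
Each has probability (2/9)^3 · (7/9)^3 = 2744/531441
P = 20 · 2744/531441 = 54880/531441

Answer: 54880/531441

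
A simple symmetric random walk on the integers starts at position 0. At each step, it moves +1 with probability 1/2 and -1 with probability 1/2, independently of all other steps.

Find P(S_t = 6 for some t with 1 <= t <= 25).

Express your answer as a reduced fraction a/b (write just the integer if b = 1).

Count via complement. Let g(t,s) = #length-t paths at position s with S_1..S_t all ≠ 6.
g(t,s) = g(t-1,s-1) + g(t-1,s+1) for s ≠ 6; g(t,6) = 0.
t=0: g(0,0)=1
t=1: g(1,-1)=1 g(1,1)=1
t=2: g(2,-2)=1 g(2,0)=2 g(2,2)=1
t=3: g(3,-3)=1 g(3,-1)=3 g(3,1)=3 g(3,3)=1
t=4: g(4,-4)=1 g(4,-2)=4 g(4,0)=6 g(4,2)=4 g(4,4)=1
t=5: g(5,-5)=1 g(5,-3)=5 g(5,-1)=10 g(5,1)=10 g(5,3)=5 g(5,5)=1
t=6: g(6,-6)=1 g(6,-4)=6 g(6,-2)=15 g(6,0)=20 g(6,2)=15 g(6,4)=6
t=7: g(7,-7)=1 g(7,-5)=7 g(7,-3)=21 g(7,-1)=35 g(7,1)=35 g(7,3)=21 g(7,5)=6
t=8: g(8,-8)=1 g(8,-6)=8 g(8,-4)=28 g(8,-2)=56 g(8,0)=70 g(8,2)=56 g(8,4)=27
t=9: g(9,-9)=1 g(9,-7)=9 g(9,-5)=36 g(9,-3)=84 g(9,-1)=126 g(9,1)=126 g(9,3)=83 g(9,5)=27
t=10: g(10,-10)=1 g(10,-8)=10 g(10,-6)=45 g(10,-4)=120 g(10,-2)=210 g(10,0)=252 g(10,2)=209 g(10,4)=110
t=11: g(11,-11)=1 g(11,-9)=11 g(11,-7)=55 g(11,-5)=165 g(11,-3)=330 g(11,-1)=462 g(11,1)=461 g(11,3)=319 g(11,5)=110
t=12: g(12,-12)=1 g(12,-10)=12 g(12,-8)=66 g(12,-6)=220 g(12,-4)=495 g(12,-2)=792 g(12,0)=923 g(12,2)=780 g(12,4)=429
t=13: g(13,-13)=1 g(13,-11)=13 g(13,-9)=78 g(13,-7)=286 g(13,-5)=715 g(13,-3)=1287 g(13,-1)=1715 g(13,1)=1703 g(13,3)=1209 g(13,5)=429
t=14: g(14,-14)=1 g(14,-12)=14 g(14,-10)=91 g(14,-8)=364 g(14,-6)=1001 g(14,-4)=2002 g(14,-2)=3002 g(14,0)=3418 g(14,2)=2912 g(14,4)=1638
t=15: g(15,-15)=1 g(15,-13)=15 g(15,-11)=105 g(15,-9)=455 g(15,-7)=1365 g(15,-5)=3003 g(15,-3)=5004 g(15,-1)=6420 g(15,1)=6330 g(15,3)=4550 g(15,5)=1638
t=16: g(16,-16)=1 g(16,-14)=16 g(16,-12)=120 g(16,-10)=560 g(16,-8)=1820 g(16,-6)=4368 g(16,-4)=8007 g(16,-2)=11424 g(16,0)=12750 g(16,2)=10880 g(16,4)=6188
t=17: g(17,-17)=1 g(17,-15)=17 g(17,-13)=136 g(17,-11)=680 g(17,-9)=2380 g(17,-7)=6188 g(17,-5)=12375 g(17,-3)=19431 g(17,-1)=24174 g(17,1)=23630 g(17,3)=17068 g(17,5)=6188
t=18: g(18,-18)=1 g(18,-16)=18 g(18,-14)=153 g(18,-12)=816 g(18,-10)=3060 g(18,-8)=8568 g(18,-6)=18563 g(18,-4)=31806 g(18,-2)=43605 g(18,0)=47804 g(18,2)=40698 g(18,4)=23256
t=19: g(19,-19)=1 g(19,-17)=19 g(19,-15)=171 g(19,-13)=969 g(19,-11)=3876 g(19,-9)=11628 g(19,-7)=27131 g(19,-5)=50369 g(19,-3)=75411 g(19,-1)=91409 g(19,1)=88502 g(19,3)=63954 g(19,5)=23256
t=20: g(20,-20)=1 g(20,-18)=20 g(20,-16)=190 g(20,-14)=1140 g(20,-12)=4845 g(20,-10)=15504 g(20,-8)=38759 g(20,-6)=77500 g(20,-4)=125780 g(20,-2)=166820 g(20,0)=179911 g(20,2)=152456 g(20,4)=87210
t=21: g(21,-21)=1 g(21,-19)=21 g(21,-17)=210 g(21,-15)=1330 g(21,-13)=5985 g(21,-11)=20349 g(21,-9)=54263 g(21,-7)=116259 g(21,-5)=203280 g(21,-3)=292600 g(21,-1)=346731 g(21,1)=332367 g(21,3)=239666 g(21,5)=87210
t=22: g(22,-22)=1 g(22,-20)=22 g(22,-18)=231 g(22,-16)=1540 g(22,-14)=7315 g(22,-12)=26334 g(22,-10)=74612 g(22,-8)=170522 g(22,-6)=319539 g(22,-4)=495880 g(22,-2)=639331 g(22,0)=679098 g(22,2)=572033 g(22,4)=326876
t=23: g(23,-23)=1 g(23,-21)=23 g(23,-19)=253 g(23,-17)=1771 g(23,-15)=8855 g(23,-13)=33649 g(23,-11)=100946 g(23,-9)=245134 g(23,-7)=490061 g(23,-5)=815419 g(23,-3)=1135211 g(23,-1)=1318429 g(23,1)=1251131 g(23,3)=898909 g(23,5)=326876
t=24: g(24,-24)=1 g(24,-22)=24 g(24,-20)=276 g(24,-18)=2024 g(24,-16)=10626 g(24,-14)=42504 g(24,-12)=134595 g(24,-10)=346080 g(24,-8)=735195 g(24,-6)=1305480 g(24,-4)=1950630 g(24,-2)=2453640 g(24,0)=2569560 g(24,2)=2150040 g(24,4)=1225785
t=25: g(25,-25)=1 g(25,-23)=25 g(25,-21)=300 g(25,-19)=2300 g(25,-17)=12650 g(25,-15)=53130 g(25,-13)=177099 g(25,-11)=480675 g(25,-9)=1081275 g(25,-7)=2040675 g(25,-5)=3256110 g(25,-3)=4404270 g(25,-1)=5023200 g(25,1)=4719600 g(25,3)=3375825 g(25,5)=1225785
Paths never hitting 6: Σ_s g(25,s) = 25852920
Paths hitting 6: 2^25 - 25852920 = 7701512
P = 7701512/33554432 = 962689/4194304

Answer: 962689/4194304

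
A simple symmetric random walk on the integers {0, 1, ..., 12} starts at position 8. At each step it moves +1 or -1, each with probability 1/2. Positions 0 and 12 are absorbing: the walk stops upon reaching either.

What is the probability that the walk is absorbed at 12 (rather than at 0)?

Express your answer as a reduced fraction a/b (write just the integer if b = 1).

Symmetric walk (p = 1/2): the harmonic-function argument gives P(hit 12 before 0 | start at 8) = a/N.
P = 8/12 = 2/3

Answer: 2/3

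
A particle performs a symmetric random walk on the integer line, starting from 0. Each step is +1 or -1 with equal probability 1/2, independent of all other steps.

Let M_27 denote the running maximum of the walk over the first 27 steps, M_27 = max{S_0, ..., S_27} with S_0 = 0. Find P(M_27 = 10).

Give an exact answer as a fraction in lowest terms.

Answer: 2220075/134217728

Derivation:
Let M_27 = max(S_0,...,S_27). Use the reflection principle: for j ≥ 1, #{paths with M_27 ≥ j} = #{S_27 ≥ j} + #{S_27 ≥ j+1}.
By reflection, #{M_27 ≥ 10} = #{S_27 ≥ 10} + #{S_27 ≥ 11} = 3505699 + 3505699 = 7011398.
#{M_27 ≥ 11} = #{S_27 ≥ 11} + #{S_27 ≥ 12} = 3505699 + 1285624 = 4791323.
#{M_27 = 10} = 7011398 - 4791323 = 2220075.
P(M_27 = 10) = 2220075/134217728 = 2220075/134217728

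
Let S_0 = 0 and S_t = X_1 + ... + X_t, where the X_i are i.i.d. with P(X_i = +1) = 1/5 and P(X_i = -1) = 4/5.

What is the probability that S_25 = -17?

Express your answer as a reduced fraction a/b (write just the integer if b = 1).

Answer: 2225411534618624/11920928955078125

Derivation:
To reach position -17 after 25 steps: need 4 steps of +1 and 21 steps of -1.
Number of such sequences: C(25,4) = 12650
Each has probability (1/5)^4 · (4/5)^21 = 4398046511104/298023223876953125
P = 12650 · 4398046511104/298023223876953125 = 2225411534618624/11920928955078125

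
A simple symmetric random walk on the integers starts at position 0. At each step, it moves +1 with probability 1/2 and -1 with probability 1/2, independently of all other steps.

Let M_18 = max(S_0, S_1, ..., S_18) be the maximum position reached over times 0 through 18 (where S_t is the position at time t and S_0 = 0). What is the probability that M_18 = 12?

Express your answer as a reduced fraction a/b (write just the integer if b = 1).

Answer: 51/16384

Derivation:
Let M_18 = max(S_0,...,S_18). Use the reflection principle: for j ≥ 1, #{paths with M_18 ≥ j} = #{S_18 ≥ j} + #{S_18 ≥ j+1}.
By reflection, #{M_18 ≥ 12} = #{S_18 ≥ 12} + #{S_18 ≥ 13} = 988 + 172 = 1160.
#{M_18 ≥ 13} = #{S_18 ≥ 13} + #{S_18 ≥ 14} = 172 + 172 = 344.
#{M_18 = 12} = 1160 - 344 = 816.
P(M_18 = 12) = 816/262144 = 51/16384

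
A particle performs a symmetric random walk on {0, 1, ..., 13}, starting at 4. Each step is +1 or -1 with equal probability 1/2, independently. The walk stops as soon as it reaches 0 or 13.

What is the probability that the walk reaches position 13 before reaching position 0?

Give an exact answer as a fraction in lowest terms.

Symmetric walk (p = 1/2): the harmonic-function argument gives P(hit 13 before 0 | start at 4) = a/N.
P = 4/13 = 4/13

Answer: 4/13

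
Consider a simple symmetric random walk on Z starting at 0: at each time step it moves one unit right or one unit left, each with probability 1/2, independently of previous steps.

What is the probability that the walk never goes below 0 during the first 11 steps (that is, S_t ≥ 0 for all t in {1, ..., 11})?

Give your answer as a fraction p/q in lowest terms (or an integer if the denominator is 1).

Let f(t,s) = #length-t paths at position s with S_1..S_t all ≥ 0.
f(t,s) = f(t-1,s-1) + f(t-1,s+1) for s ≥ 0; f(t,s) = 0 for s < 0.
t=0: f(0,0)=1
t=1: f(1,1)=1
t=2: f(2,0)=1 f(2,2)=1
t=3: f(3,1)=2 f(3,3)=1
t=4: f(4,0)=2 f(4,2)=3 f(4,4)=1
t=5: f(5,1)=5 f(5,3)=4 f(5,5)=1
t=6: f(6,0)=5 f(6,2)=9 f(6,4)=5 f(6,6)=1
t=7: f(7,1)=14 f(7,3)=14 f(7,5)=6 f(7,7)=1
t=8: f(8,0)=14 f(8,2)=28 f(8,4)=20 f(8,6)=7 f(8,8)=1
t=9: f(9,1)=42 f(9,3)=48 f(9,5)=27 f(9,7)=8 f(9,9)=1
t=10: f(10,0)=42 f(10,2)=90 f(10,4)=75 f(10,6)=35 f(10,8)=9 f(10,10)=1
t=11: f(11,1)=132 f(11,3)=165 f(11,5)=110 f(11,7)=44 f(11,9)=10 f(11,11)=1
Σ_s f(11,s) = 462
P = 462/2048 = 231/1024

Answer: 231/1024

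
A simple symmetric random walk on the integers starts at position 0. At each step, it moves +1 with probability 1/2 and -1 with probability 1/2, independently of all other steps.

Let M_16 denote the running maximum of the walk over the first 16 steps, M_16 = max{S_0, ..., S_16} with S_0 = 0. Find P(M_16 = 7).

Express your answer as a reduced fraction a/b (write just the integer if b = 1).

Let M_16 = max(S_0,...,S_16). Use the reflection principle: for j ≥ 1, #{paths with M_16 ≥ j} = #{S_16 ≥ j} + #{S_16 ≥ j+1}.
By reflection, #{M_16 ≥ 7} = #{S_16 ≥ 7} + #{S_16 ≥ 8} = 2517 + 2517 = 5034.
#{M_16 ≥ 8} = #{S_16 ≥ 8} + #{S_16 ≥ 9} = 2517 + 697 = 3214.
#{M_16 = 7} = 5034 - 3214 = 1820.
P(M_16 = 7) = 1820/65536 = 455/16384

Answer: 455/16384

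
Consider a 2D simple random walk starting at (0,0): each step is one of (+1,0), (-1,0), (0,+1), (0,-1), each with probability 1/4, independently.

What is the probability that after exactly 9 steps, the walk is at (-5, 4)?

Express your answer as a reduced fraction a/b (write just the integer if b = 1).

Let h be the number of horizontal steps (so 9-h are vertical). To end at (-5,4) need (h-5)/2 right-steps and ((9-h)+4)/2 up-steps.
Sum over h with 5 ≤ h ≤ 5, h ≡ 1 (mod 2), 9-h ≡ 0 (mod 2):
h=5: C(9,5)·C(5,0)·C(4,4) = 126·1·1 = 126
Total favorable: 126
Total paths: 4^9 = 262144
P = 126/262144 = 63/131072

Answer: 63/131072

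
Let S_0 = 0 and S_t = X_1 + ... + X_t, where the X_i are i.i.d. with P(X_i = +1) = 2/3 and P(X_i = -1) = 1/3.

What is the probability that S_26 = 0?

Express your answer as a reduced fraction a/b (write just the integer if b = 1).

Answer: 85201715200/2541865828329

Derivation:
To be at 0 after 26 steps: need exactly 13 steps of +1 and 13 of -1.
Number of such sequences: C(26,13) = 10400600
Each has probability (2/3)^13 · (1/3)^13 = 8192/2541865828329
P = 10400600 · 8192/2541865828329 = 85201715200/2541865828329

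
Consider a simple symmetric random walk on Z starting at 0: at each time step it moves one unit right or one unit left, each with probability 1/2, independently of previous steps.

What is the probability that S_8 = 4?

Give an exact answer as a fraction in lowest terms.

Answer: 7/64

Derivation:
To reach position 4 after 8 steps: need 6 steps of +1 and 2 of -1.
Favorable paths: C(8,6) = 28
Total paths: 2^8 = 256
P = 28/256 = 7/64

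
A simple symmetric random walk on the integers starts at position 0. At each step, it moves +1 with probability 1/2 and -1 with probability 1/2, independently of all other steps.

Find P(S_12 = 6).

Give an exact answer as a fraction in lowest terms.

Answer: 55/1024

Derivation:
To reach position 6 after 12 steps: need 9 steps of +1 and 3 of -1.
Favorable paths: C(12,9) = 220
Total paths: 2^12 = 4096
P = 220/4096 = 55/1024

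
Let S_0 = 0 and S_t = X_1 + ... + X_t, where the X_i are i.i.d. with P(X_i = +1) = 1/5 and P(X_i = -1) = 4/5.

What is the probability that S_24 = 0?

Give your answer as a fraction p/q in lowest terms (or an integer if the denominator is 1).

Answer: 45368209309696/59604644775390625

Derivation:
To be at 0 after 24 steps: need exactly 12 steps of +1 and 12 of -1.
Number of such sequences: C(24,12) = 2704156
Each has probability (1/5)^12 · (4/5)^12 = 16777216/59604644775390625
P = 2704156 · 16777216/59604644775390625 = 45368209309696/59604644775390625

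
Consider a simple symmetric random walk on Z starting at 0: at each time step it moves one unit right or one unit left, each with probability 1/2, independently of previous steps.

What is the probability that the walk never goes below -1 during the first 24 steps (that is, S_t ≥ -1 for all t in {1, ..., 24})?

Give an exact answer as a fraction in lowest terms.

Let f(t,s) = #length-t paths at position s with S_1..S_t all ≥ -1.
f(t,s) = f(t-1,s-1) + f(t-1,s+1) for s ≥ -1; f(t,s) = 0 for s < -1.
t=0: f(0,0)=1
t=1: f(1,-1)=1 f(1,1)=1
t=2: f(2,0)=2 f(2,2)=1
t=3: f(3,-1)=2 f(3,1)=3 f(3,3)=1
t=4: f(4,0)=5 f(4,2)=4 f(4,4)=1
t=5: f(5,-1)=5 f(5,1)=9 f(5,3)=5 f(5,5)=1
t=6: f(6,0)=14 f(6,2)=14 f(6,4)=6 f(6,6)=1
t=7: f(7,-1)=14 f(7,1)=28 f(7,3)=20 f(7,5)=7 f(7,7)=1
t=8: f(8,0)=42 f(8,2)=48 f(8,4)=27 f(8,6)=8 f(8,8)=1
t=9: f(9,-1)=42 f(9,1)=90 f(9,3)=75 f(9,5)=35 f(9,7)=9 f(9,9)=1
t=10: f(10,0)=132 f(10,2)=165 f(10,4)=110 f(10,6)=44 f(10,8)=10 f(10,10)=1
t=11: f(11,-1)=132 f(11,1)=297 f(11,3)=275 f(11,5)=154 f(11,7)=54 f(11,9)=11 f(11,11)=1
t=12: f(12,0)=429 f(12,2)=572 f(12,4)=429 f(12,6)=208 f(12,8)=65 f(12,10)=12 f(12,12)=1
t=13: f(13,-1)=429 f(13,1)=1001 f(13,3)=1001 f(13,5)=637 f(13,7)=273 f(13,9)=77 f(13,11)=13 f(13,13)=1
t=14: f(14,0)=1430 f(14,2)=2002 f(14,4)=1638 f(14,6)=910 f(14,8)=350 f(14,10)=90 f(14,12)=14 f(14,14)=1
t=15: f(15,-1)=1430 f(15,1)=3432 f(15,3)=3640 f(15,5)=2548 f(15,7)=1260 f(15,9)=440 f(15,11)=104 f(15,13)=15 f(15,15)=1
t=16: f(16,0)=4862 f(16,2)=7072 f(16,4)=6188 f(16,6)=3808 f(16,8)=1700 f(16,10)=544 f(16,12)=119 f(16,14)=16 f(16,16)=1
t=17: f(17,-1)=4862 f(17,1)=11934 f(17,3)=13260 f(17,5)=9996 f(17,7)=5508 f(17,9)=2244 f(17,11)=663 f(17,13)=135 f(17,15)=17 f(17,17)=1
t=18: f(18,0)=16796 f(18,2)=25194 f(18,4)=23256 f(18,6)=15504 f(18,8)=7752 f(18,10)=2907 f(18,12)=798 f(18,14)=152 f(18,16)=18 f(18,18)=1
t=19: f(19,-1)=16796 f(19,1)=41990 f(19,3)=48450 f(19,5)=38760 f(19,7)=23256 f(19,9)=10659 f(19,11)=3705 f(19,13)=950 f(19,15)=170 f(19,17)=19 f(19,19)=1
t=20: f(20,0)=58786 f(20,2)=90440 f(20,4)=87210 f(20,6)=62016 f(20,8)=33915 f(20,10)=14364 f(20,12)=4655 f(20,14)=1120 f(20,16)=189 f(20,18)=20 f(20,20)=1
t=21: f(21,-1)=58786 f(21,1)=149226 f(21,3)=177650 f(21,5)=149226 f(21,7)=95931 f(21,9)=48279 f(21,11)=19019 f(21,13)=5775 f(21,15)=1309 f(21,17)=209 f(21,19)=21 f(21,21)=1
t=22: f(22,0)=208012 f(22,2)=326876 f(22,4)=326876 f(22,6)=245157 f(22,8)=144210 f(22,10)=67298 f(22,12)=24794 f(22,14)=7084 f(22,16)=1518 f(22,18)=230 f(22,20)=22 f(22,22)=1
t=23: f(23,-1)=208012 f(23,1)=534888 f(23,3)=653752 f(23,5)=572033 f(23,7)=389367 f(23,9)=211508 f(23,11)=92092 f(23,13)=31878 f(23,15)=8602 f(23,17)=1748 f(23,19)=252 f(23,21)=23 f(23,23)=1
t=24: f(24,0)=742900 f(24,2)=1188640 f(24,4)=1225785 f(24,6)=961400 f(24,8)=600875 f(24,10)=303600 f(24,12)=123970 f(24,14)=40480 f(24,16)=10350 f(24,18)=2000 f(24,20)=275 f(24,22)=24 f(24,24)=1
Σ_s f(24,s) = 5200300
P = 5200300/16777216 = 1300075/4194304

Answer: 1300075/4194304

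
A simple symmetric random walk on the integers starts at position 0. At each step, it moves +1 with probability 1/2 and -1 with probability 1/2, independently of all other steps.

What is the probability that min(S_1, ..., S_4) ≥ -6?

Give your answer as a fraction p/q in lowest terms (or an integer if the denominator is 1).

Answer: 1

Derivation:
Let f(t,s) = #length-t paths at position s with S_1..S_t all ≥ -6.
f(t,s) = f(t-1,s-1) + f(t-1,s+1) for s ≥ -6; f(t,s) = 0 for s < -6.
t=0: f(0,0)=1
t=1: f(1,-1)=1 f(1,1)=1
t=2: f(2,-2)=1 f(2,0)=2 f(2,2)=1
t=3: f(3,-3)=1 f(3,-1)=3 f(3,1)=3 f(3,3)=1
t=4: f(4,-4)=1 f(4,-2)=4 f(4,0)=6 f(4,2)=4 f(4,4)=1
Σ_s f(4,s) = 16
P = 16/16 = 1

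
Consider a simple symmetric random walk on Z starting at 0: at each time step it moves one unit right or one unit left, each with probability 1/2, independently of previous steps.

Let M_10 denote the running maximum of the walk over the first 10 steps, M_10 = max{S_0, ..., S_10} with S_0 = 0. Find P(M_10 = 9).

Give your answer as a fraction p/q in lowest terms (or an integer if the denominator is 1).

Let M_10 = max(S_0,...,S_10). Use the reflection principle: for j ≥ 1, #{paths with M_10 ≥ j} = #{S_10 ≥ j} + #{S_10 ≥ j+1}.
By reflection, #{M_10 ≥ 9} = #{S_10 ≥ 9} + #{S_10 ≥ 10} = 1 + 1 = 2.
#{M_10 ≥ 10} = #{S_10 ≥ 10} + #{S_10 ≥ 11} = 1 + 0 = 1.
#{M_10 = 9} = 2 - 1 = 1.
P(M_10 = 9) = 1/1024 = 1/1024

Answer: 1/1024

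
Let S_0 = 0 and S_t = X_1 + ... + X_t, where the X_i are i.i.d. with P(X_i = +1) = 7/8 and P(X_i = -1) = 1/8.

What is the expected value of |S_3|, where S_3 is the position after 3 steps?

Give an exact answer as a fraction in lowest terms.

Answer: 75/32

Derivation:
S_3 takes values m ≡ 1 (mod 2) with |m| ≤ 3; P(S_3=m) = C(3,(3+m)/2) · (7/8)^((3+m)/2) · (1/8)^((3-m)/2).
Distribution: P(S=-3)=1/512, P(S=-1)=21/512, P(S=1)=147/512, P(S=3)=343/512
E[|S_3|] = Σ_m |m|·P(S_3=m) = 75/32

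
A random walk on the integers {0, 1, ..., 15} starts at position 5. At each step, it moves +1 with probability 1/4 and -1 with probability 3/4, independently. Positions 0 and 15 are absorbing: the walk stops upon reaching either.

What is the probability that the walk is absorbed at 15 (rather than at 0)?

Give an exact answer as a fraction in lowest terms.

Biased walk: p = 1/4, q = 3/4, r = q/p = 3
Gambler's ruin: P(hit 15 before 0 | start at 5) = (1 - r^a)/(1 - r^N)
r^5 = 243; r^15 = 14348907
P = (1 - 243) / (1 - 14348907) = -242 / -14348906 = 1/59293

Answer: 1/59293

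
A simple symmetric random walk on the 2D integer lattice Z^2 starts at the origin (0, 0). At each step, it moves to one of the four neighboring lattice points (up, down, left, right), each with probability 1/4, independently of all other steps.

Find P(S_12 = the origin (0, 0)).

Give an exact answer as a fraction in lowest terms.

Let h be the number of horizontal steps (so 12-h are vertical). To end at (0,0) need (h+0)/2 right-steps and ((12-h)+0)/2 up-steps.
Sum over h with 0 ≤ h ≤ 12, h ≡ 0 (mod 2), 12-h ≡ 0 (mod 2):
h=0: C(12,0)·C(0,0)·C(12,6) = 1·1·924 = 924
h=2: C(12,2)·C(2,1)·C(10,5) = 66·2·252 = 33264
h=4: C(12,4)·C(4,2)·C(8,4) = 495·6·70 = 207900
h=6: C(12,6)·C(6,3)·C(6,3) = 924·20·20 = 369600
h=8: C(12,8)·C(8,4)·C(4,2) = 495·70·6 = 207900
h=10: C(12,10)·C(10,5)·C(2,1) = 66·252·2 = 33264
h=12: C(12,12)·C(12,6)·C(0,0) = 1·924·1 = 924
Total favorable: 853776
Total paths: 4^12 = 16777216
P = 853776/16777216 = 53361/1048576

Answer: 53361/1048576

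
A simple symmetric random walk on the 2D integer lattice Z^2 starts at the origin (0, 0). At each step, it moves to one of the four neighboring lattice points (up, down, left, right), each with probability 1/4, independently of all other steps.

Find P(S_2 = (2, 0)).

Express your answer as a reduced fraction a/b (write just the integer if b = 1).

Answer: 1/16

Derivation:
Let h be the number of horizontal steps (so 2-h are vertical). To end at (2,0) need (h+2)/2 right-steps and ((2-h)+0)/2 up-steps.
Sum over h with 2 ≤ h ≤ 2, h ≡ 0 (mod 2), 2-h ≡ 0 (mod 2):
h=2: C(2,2)·C(2,2)·C(0,0) = 1·1·1 = 1
Total favorable: 1
Total paths: 4^2 = 16
P = 1/16 = 1/16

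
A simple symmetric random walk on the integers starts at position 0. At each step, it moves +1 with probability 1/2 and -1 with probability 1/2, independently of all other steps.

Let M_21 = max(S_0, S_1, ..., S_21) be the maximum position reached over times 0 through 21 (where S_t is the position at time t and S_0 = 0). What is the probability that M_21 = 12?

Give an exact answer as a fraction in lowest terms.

Let M_21 = max(S_0,...,S_21). Use the reflection principle: for j ≥ 1, #{paths with M_21 ≥ j} = #{S_21 ≥ j} + #{S_21 ≥ j+1}.
By reflection, #{M_21 ≥ 12} = #{S_21 ≥ 12} + #{S_21 ≥ 13} = 7547 + 7547 = 15094.
#{M_21 ≥ 13} = #{S_21 ≥ 13} + #{S_21 ≥ 14} = 7547 + 1562 = 9109.
#{M_21 = 12} = 15094 - 9109 = 5985.
P(M_21 = 12) = 5985/2097152 = 5985/2097152

Answer: 5985/2097152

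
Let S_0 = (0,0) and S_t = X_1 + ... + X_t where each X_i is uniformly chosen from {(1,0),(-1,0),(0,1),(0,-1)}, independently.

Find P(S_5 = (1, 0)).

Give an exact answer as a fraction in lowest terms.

Answer: 25/256

Derivation:
Let h be the number of horizontal steps (so 5-h are vertical). To end at (1,0) need (h+1)/2 right-steps and ((5-h)+0)/2 up-steps.
Sum over h with 1 ≤ h ≤ 5, h ≡ 1 (mod 2), 5-h ≡ 0 (mod 2):
h=1: C(5,1)·C(1,1)·C(4,2) = 5·1·6 = 30
h=3: C(5,3)·C(3,2)·C(2,1) = 10·3·2 = 60
h=5: C(5,5)·C(5,3)·C(0,0) = 1·10·1 = 10
Total favorable: 100
Total paths: 4^5 = 1024
P = 100/1024 = 25/256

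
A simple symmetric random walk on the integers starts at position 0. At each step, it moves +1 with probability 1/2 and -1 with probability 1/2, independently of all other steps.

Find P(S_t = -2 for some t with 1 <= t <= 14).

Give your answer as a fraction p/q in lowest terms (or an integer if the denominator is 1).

Count via complement. Let g(t,s) = #length-t paths at position s with S_1..S_t all ≠ -2.
g(t,s) = g(t-1,s-1) + g(t-1,s+1) for s ≠ -2; g(t,-2) = 0.
t=0: g(0,0)=1
t=1: g(1,-1)=1 g(1,1)=1
t=2: g(2,0)=2 g(2,2)=1
t=3: g(3,-1)=2 g(3,1)=3 g(3,3)=1
t=4: g(4,0)=5 g(4,2)=4 g(4,4)=1
t=5: g(5,-1)=5 g(5,1)=9 g(5,3)=5 g(5,5)=1
t=6: g(6,0)=14 g(6,2)=14 g(6,4)=6 g(6,6)=1
t=7: g(7,-1)=14 g(7,1)=28 g(7,3)=20 g(7,5)=7 g(7,7)=1
t=8: g(8,0)=42 g(8,2)=48 g(8,4)=27 g(8,6)=8 g(8,8)=1
t=9: g(9,-1)=42 g(9,1)=90 g(9,3)=75 g(9,5)=35 g(9,7)=9 g(9,9)=1
t=10: g(10,0)=132 g(10,2)=165 g(10,4)=110 g(10,6)=44 g(10,8)=10 g(10,10)=1
t=11: g(11,-1)=132 g(11,1)=297 g(11,3)=275 g(11,5)=154 g(11,7)=54 g(11,9)=11 g(11,11)=1
t=12: g(12,0)=429 g(12,2)=572 g(12,4)=429 g(12,6)=208 g(12,8)=65 g(12,10)=12 g(12,12)=1
t=13: g(13,-1)=429 g(13,1)=1001 g(13,3)=1001 g(13,5)=637 g(13,7)=273 g(13,9)=77 g(13,11)=13 g(13,13)=1
t=14: g(14,0)=1430 g(14,2)=2002 g(14,4)=1638 g(14,6)=910 g(14,8)=350 g(14,10)=90 g(14,12)=14 g(14,14)=1
Paths never hitting -2: Σ_s g(14,s) = 6435
Paths hitting -2: 2^14 - 6435 = 9949
P = 9949/16384 = 9949/16384

Answer: 9949/16384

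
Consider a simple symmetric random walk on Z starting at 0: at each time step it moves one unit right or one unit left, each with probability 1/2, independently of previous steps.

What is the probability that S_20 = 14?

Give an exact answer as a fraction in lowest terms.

To reach position 14 after 20 steps: need 17 steps of +1 and 3 of -1.
Favorable paths: C(20,17) = 1140
Total paths: 2^20 = 1048576
P = 1140/1048576 = 285/262144

Answer: 285/262144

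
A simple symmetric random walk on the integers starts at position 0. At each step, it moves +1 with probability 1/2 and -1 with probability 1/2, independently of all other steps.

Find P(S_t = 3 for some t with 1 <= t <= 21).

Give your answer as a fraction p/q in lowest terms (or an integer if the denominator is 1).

Answer: 548895/1048576

Derivation:
Count via complement. Let g(t,s) = #length-t paths at position s with S_1..S_t all ≠ 3.
g(t,s) = g(t-1,s-1) + g(t-1,s+1) for s ≠ 3; g(t,3) = 0.
t=0: g(0,0)=1
t=1: g(1,-1)=1 g(1,1)=1
t=2: g(2,-2)=1 g(2,0)=2 g(2,2)=1
t=3: g(3,-3)=1 g(3,-1)=3 g(3,1)=3
t=4: g(4,-4)=1 g(4,-2)=4 g(4,0)=6 g(4,2)=3
t=5: g(5,-5)=1 g(5,-3)=5 g(5,-1)=10 g(5,1)=9
t=6: g(6,-6)=1 g(6,-4)=6 g(6,-2)=15 g(6,0)=19 g(6,2)=9
t=7: g(7,-7)=1 g(7,-5)=7 g(7,-3)=21 g(7,-1)=34 g(7,1)=28
t=8: g(8,-8)=1 g(8,-6)=8 g(8,-4)=28 g(8,-2)=55 g(8,0)=62 g(8,2)=28
t=9: g(9,-9)=1 g(9,-7)=9 g(9,-5)=36 g(9,-3)=83 g(9,-1)=117 g(9,1)=90
t=10: g(10,-10)=1 g(10,-8)=10 g(10,-6)=45 g(10,-4)=119 g(10,-2)=200 g(10,0)=207 g(10,2)=90
t=11: g(11,-11)=1 g(11,-9)=11 g(11,-7)=55 g(11,-5)=164 g(11,-3)=319 g(11,-1)=407 g(11,1)=297
t=12: g(12,-12)=1 g(12,-10)=12 g(12,-8)=66 g(12,-6)=219 g(12,-4)=483 g(12,-2)=726 g(12,0)=704 g(12,2)=297
t=13: g(13,-13)=1 g(13,-11)=13 g(13,-9)=78 g(13,-7)=285 g(13,-5)=702 g(13,-3)=1209 g(13,-1)=1430 g(13,1)=1001
t=14: g(14,-14)=1 g(14,-12)=14 g(14,-10)=91 g(14,-8)=363 g(14,-6)=987 g(14,-4)=1911 g(14,-2)=2639 g(14,0)=2431 g(14,2)=1001
t=15: g(15,-15)=1 g(15,-13)=15 g(15,-11)=105 g(15,-9)=454 g(15,-7)=1350 g(15,-5)=2898 g(15,-3)=4550 g(15,-1)=5070 g(15,1)=3432
t=16: g(16,-16)=1 g(16,-14)=16 g(16,-12)=120 g(16,-10)=559 g(16,-8)=1804 g(16,-6)=4248 g(16,-4)=7448 g(16,-2)=9620 g(16,0)=8502 g(16,2)=3432
t=17: g(17,-17)=1 g(17,-15)=17 g(17,-13)=136 g(17,-11)=679 g(17,-9)=2363 g(17,-7)=6052 g(17,-5)=11696 g(17,-3)=17068 g(17,-1)=18122 g(17,1)=11934
t=18: g(18,-18)=1 g(18,-16)=18 g(18,-14)=153 g(18,-12)=815 g(18,-10)=3042 g(18,-8)=8415 g(18,-6)=17748 g(18,-4)=28764 g(18,-2)=35190 g(18,0)=30056 g(18,2)=11934
t=19: g(19,-19)=1 g(19,-17)=19 g(19,-15)=171 g(19,-13)=968 g(19,-11)=3857 g(19,-9)=11457 g(19,-7)=26163 g(19,-5)=46512 g(19,-3)=63954 g(19,-1)=65246 g(19,1)=41990
t=20: g(20,-20)=1 g(20,-18)=20 g(20,-16)=190 g(20,-14)=1139 g(20,-12)=4825 g(20,-10)=15314 g(20,-8)=37620 g(20,-6)=72675 g(20,-4)=110466 g(20,-2)=129200 g(20,0)=107236 g(20,2)=41990
t=21: g(21,-21)=1 g(21,-19)=21 g(21,-17)=210 g(21,-15)=1329 g(21,-13)=5964 g(21,-11)=20139 g(21,-9)=52934 g(21,-7)=110295 g(21,-5)=183141 g(21,-3)=239666 g(21,-1)=236436 g(21,1)=149226
Paths never hitting 3: Σ_s g(21,s) = 999362
Paths hitting 3: 2^21 - 999362 = 1097790
P = 1097790/2097152 = 548895/1048576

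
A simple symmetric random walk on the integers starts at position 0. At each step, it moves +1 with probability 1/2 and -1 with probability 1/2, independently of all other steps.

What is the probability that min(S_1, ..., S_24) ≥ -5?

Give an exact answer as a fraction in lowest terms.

Let f(t,s) = #length-t paths at position s with S_1..S_t all ≥ -5.
f(t,s) = f(t-1,s-1) + f(t-1,s+1) for s ≥ -5; f(t,s) = 0 for s < -5.
t=0: f(0,0)=1
t=1: f(1,-1)=1 f(1,1)=1
t=2: f(2,-2)=1 f(2,0)=2 f(2,2)=1
t=3: f(3,-3)=1 f(3,-1)=3 f(3,1)=3 f(3,3)=1
t=4: f(4,-4)=1 f(4,-2)=4 f(4,0)=6 f(4,2)=4 f(4,4)=1
t=5: f(5,-5)=1 f(5,-3)=5 f(5,-1)=10 f(5,1)=10 f(5,3)=5 f(5,5)=1
t=6: f(6,-4)=6 f(6,-2)=15 f(6,0)=20 f(6,2)=15 f(6,4)=6 f(6,6)=1
t=7: f(7,-5)=6 f(7,-3)=21 f(7,-1)=35 f(7,1)=35 f(7,3)=21 f(7,5)=7 f(7,7)=1
t=8: f(8,-4)=27 f(8,-2)=56 f(8,0)=70 f(8,2)=56 f(8,4)=28 f(8,6)=8 f(8,8)=1
t=9: f(9,-5)=27 f(9,-3)=83 f(9,-1)=126 f(9,1)=126 f(9,3)=84 f(9,5)=36 f(9,7)=9 f(9,9)=1
t=10: f(10,-4)=110 f(10,-2)=209 f(10,0)=252 f(10,2)=210 f(10,4)=120 f(10,6)=45 f(10,8)=10 f(10,10)=1
t=11: f(11,-5)=110 f(11,-3)=319 f(11,-1)=461 f(11,1)=462 f(11,3)=330 f(11,5)=165 f(11,7)=55 f(11,9)=11 f(11,11)=1
t=12: f(12,-4)=429 f(12,-2)=780 f(12,0)=923 f(12,2)=792 f(12,4)=495 f(12,6)=220 f(12,8)=66 f(12,10)=12 f(12,12)=1
t=13: f(13,-5)=429 f(13,-3)=1209 f(13,-1)=1703 f(13,1)=1715 f(13,3)=1287 f(13,5)=715 f(13,7)=286 f(13,9)=78 f(13,11)=13 f(13,13)=1
t=14: f(14,-4)=1638 f(14,-2)=2912 f(14,0)=3418 f(14,2)=3002 f(14,4)=2002 f(14,6)=1001 f(14,8)=364 f(14,10)=91 f(14,12)=14 f(14,14)=1
t=15: f(15,-5)=1638 f(15,-3)=4550 f(15,-1)=6330 f(15,1)=6420 f(15,3)=5004 f(15,5)=3003 f(15,7)=1365 f(15,9)=455 f(15,11)=105 f(15,13)=15 f(15,15)=1
t=16: f(16,-4)=6188 f(16,-2)=10880 f(16,0)=12750 f(16,2)=11424 f(16,4)=8007 f(16,6)=4368 f(16,8)=1820 f(16,10)=560 f(16,12)=120 f(16,14)=16 f(16,16)=1
t=17: f(17,-5)=6188 f(17,-3)=17068 f(17,-1)=23630 f(17,1)=24174 f(17,3)=19431 f(17,5)=12375 f(17,7)=6188 f(17,9)=2380 f(17,11)=680 f(17,13)=136 f(17,15)=17 f(17,17)=1
t=18: f(18,-4)=23256 f(18,-2)=40698 f(18,0)=47804 f(18,2)=43605 f(18,4)=31806 f(18,6)=18563 f(18,8)=8568 f(18,10)=3060 f(18,12)=816 f(18,14)=153 f(18,16)=18 f(18,18)=1
t=19: f(19,-5)=23256 f(19,-3)=63954 f(19,-1)=88502 f(19,1)=91409 f(19,3)=75411 f(19,5)=50369 f(19,7)=27131 f(19,9)=11628 f(19,11)=3876 f(19,13)=969 f(19,15)=171 f(19,17)=19 f(19,19)=1
t=20: f(20,-4)=87210 f(20,-2)=152456 f(20,0)=179911 f(20,2)=166820 f(20,4)=125780 f(20,6)=77500 f(20,8)=38759 f(20,10)=15504 f(20,12)=4845 f(20,14)=1140 f(20,16)=190 f(20,18)=20 f(20,20)=1
t=21: f(21,-5)=87210 f(21,-3)=239666 f(21,-1)=332367 f(21,1)=346731 f(21,3)=292600 f(21,5)=203280 f(21,7)=116259 f(21,9)=54263 f(21,11)=20349 f(21,13)=5985 f(21,15)=1330 f(21,17)=210 f(21,19)=21 f(21,21)=1
t=22: f(22,-4)=326876 f(22,-2)=572033 f(22,0)=679098 f(22,2)=639331 f(22,4)=495880 f(22,6)=319539 f(22,8)=170522 f(22,10)=74612 f(22,12)=26334 f(22,14)=7315 f(22,16)=1540 f(22,18)=231 f(22,20)=22 f(22,22)=1
t=23: f(23,-5)=326876 f(23,-3)=898909 f(23,-1)=1251131 f(23,1)=1318429 f(23,3)=1135211 f(23,5)=815419 f(23,7)=490061 f(23,9)=245134 f(23,11)=100946 f(23,13)=33649 f(23,15)=8855 f(23,17)=1771 f(23,19)=253 f(23,21)=23 f(23,23)=1
t=24: f(24,-4)=1225785 f(24,-2)=2150040 f(24,0)=2569560 f(24,2)=2453640 f(24,4)=1950630 f(24,6)=1305480 f(24,8)=735195 f(24,10)=346080 f(24,12)=134595 f(24,14)=42504 f(24,16)=10626 f(24,18)=2024 f(24,20)=276 f(24,22)=24 f(24,24)=1
Σ_s f(24,s) = 12926460
P = 12926460/16777216 = 3231615/4194304

Answer: 3231615/4194304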